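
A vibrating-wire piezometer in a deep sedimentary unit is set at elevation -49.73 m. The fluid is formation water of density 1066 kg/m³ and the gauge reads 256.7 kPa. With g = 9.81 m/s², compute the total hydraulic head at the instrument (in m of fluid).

ψ = P/(ρg) = 256.7×1000 / (1066 × 9.81) = 24.55 m.
h = z + ψ = -49.73 + 24.55 = -25.18 m.

h ≈ -25.18 m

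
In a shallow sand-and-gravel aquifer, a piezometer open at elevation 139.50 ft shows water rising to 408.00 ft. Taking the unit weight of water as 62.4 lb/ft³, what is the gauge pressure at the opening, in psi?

P ≈ 116 psi

Pressure head ψ = h − z = 408.00 − 139.50 = 268.50 ft.
P = γ·ψ / 144 = 62.4 × 268.50 / 144 = 116 psi.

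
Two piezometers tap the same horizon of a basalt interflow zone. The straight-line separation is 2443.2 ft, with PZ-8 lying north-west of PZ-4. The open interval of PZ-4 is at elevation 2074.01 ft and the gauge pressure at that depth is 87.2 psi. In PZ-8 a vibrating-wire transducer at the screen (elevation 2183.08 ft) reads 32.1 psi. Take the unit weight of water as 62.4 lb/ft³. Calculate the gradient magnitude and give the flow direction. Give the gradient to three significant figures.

Pressure head at PZ-4: ψ = 144·P/γ = 144 × 87.2 / 62.4 = 201.23 ft.
Total head at PZ-4: h = z + ψ = 2074.01 + 201.23 = 2275.24 ft.
Pressure head at PZ-8: ψ = 144·P/γ = 144 × 32.1 / 62.4 = 74.08 ft.
Total head at PZ-8: h = z + ψ = 2183.08 + 74.08 = 2257.16 ft.
Head difference: h(PZ-4) − h(PZ-8) = 2275.24 − 2257.16 = 18.08 ft.
Hydraulic gradient: i = |Δh| / L = 18.08 / 2443.2 = 0.00740.
Flow is from higher to lower head: from PZ-4 toward PZ-8, i.e. toward the north-west.

i ≈ 0.00740; groundwater flows toward the north-west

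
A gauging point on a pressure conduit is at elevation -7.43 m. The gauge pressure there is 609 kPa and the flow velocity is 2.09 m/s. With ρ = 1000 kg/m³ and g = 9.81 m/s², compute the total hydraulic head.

Pressure head ψ = P/(ρg) = 609×1000 / (1000 × 9.81) = 62.08 m.
Velocity head = v²/(2g) = 2.09² / (2 × 9.81) = 0.223 m.
h = z + ψ + v²/(2g) = -7.43 + 62.08 + 0.223 = 54.87 m.

h ≈ 54.87 m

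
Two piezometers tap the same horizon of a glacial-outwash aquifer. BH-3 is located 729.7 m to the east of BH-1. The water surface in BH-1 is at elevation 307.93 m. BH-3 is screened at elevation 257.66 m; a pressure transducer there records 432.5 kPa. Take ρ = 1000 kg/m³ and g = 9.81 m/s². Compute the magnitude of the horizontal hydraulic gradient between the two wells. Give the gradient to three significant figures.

Total head at BH-1: h = 307.93 m (water level in the piezometer is the total head).
Pressure head at BH-3: ψ = P/(ρg) = 432.5×1000 / (1000 × 9.81) = 44.09 m.
Total head at BH-3: h = z + ψ = 257.66 + 44.09 = 301.75 m.
Head difference: h(BH-1) − h(BH-3) = 307.93 − 301.75 = 6.18 m.
Hydraulic gradient: i = |Δh| / L = 6.18 / 729.7 = 0.00847.

i ≈ 0.00847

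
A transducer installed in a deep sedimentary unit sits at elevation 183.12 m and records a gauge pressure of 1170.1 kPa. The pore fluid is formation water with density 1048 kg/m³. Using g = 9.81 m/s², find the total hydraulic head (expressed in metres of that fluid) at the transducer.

h ≈ 296.93 m

ψ = P/(ρg) = 1170.1×1000 / (1048 × 9.81) = 113.81 m.
h = z + ψ = 183.12 + 113.81 = 296.93 m.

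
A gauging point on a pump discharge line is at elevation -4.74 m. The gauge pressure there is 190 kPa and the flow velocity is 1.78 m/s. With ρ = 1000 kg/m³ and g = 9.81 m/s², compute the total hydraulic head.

Pressure head ψ = P/(ρg) = 190×1000 / (1000 × 9.81) = 19.37 m.
Velocity head = v²/(2g) = 1.78² / (2 × 9.81) = 0.161 m.
h = z + ψ + v²/(2g) = -4.74 + 19.37 + 0.161 = 14.79 m.

h ≈ 14.79 m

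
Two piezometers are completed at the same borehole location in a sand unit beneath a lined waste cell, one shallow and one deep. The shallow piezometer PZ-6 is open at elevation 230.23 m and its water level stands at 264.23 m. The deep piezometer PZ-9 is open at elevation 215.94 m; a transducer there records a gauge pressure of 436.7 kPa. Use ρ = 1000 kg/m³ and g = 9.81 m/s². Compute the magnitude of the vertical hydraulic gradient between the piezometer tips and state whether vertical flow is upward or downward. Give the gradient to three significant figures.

Total head at PZ-6: h = 264.23 m (water level in the standpipe).
Pressure head at PZ-9: ψ = P/(ρg) = 436.7×1000 / (1000 × 9.81) = 44.52 m.
Total head at PZ-9: h = z + ψ = 215.94 + 44.52 = 260.46 m.
Δh = h(PZ-6) − h(PZ-9) = 264.23 − 260.46 = 3.77 m.
Vertical separation Δz = 230.23 − 215.94 = 14.29 m.
|i_v| = |Δh| / Δz = 3.77 / 14.29 = 0.264.
Head is higher in the shallow piezometer, so vertical flow is downward (recharge condition).

|i_v| ≈ 0.264; vertical flow is downward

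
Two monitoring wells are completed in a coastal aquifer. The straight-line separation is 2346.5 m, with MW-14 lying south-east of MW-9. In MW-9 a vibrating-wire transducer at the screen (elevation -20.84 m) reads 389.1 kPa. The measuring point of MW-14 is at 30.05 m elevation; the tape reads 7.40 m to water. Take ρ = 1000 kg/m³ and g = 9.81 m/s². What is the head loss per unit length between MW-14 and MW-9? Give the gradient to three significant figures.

i ≈ 0.00163 m/m

Pressure head at MW-9: ψ = P/(ρg) = 389.1×1000 / (1000 × 9.81) = 39.66 m.
Total head at MW-9: h = z + ψ = -20.84 + 39.66 = 18.82 m.
Total head at MW-14: h = 30.05 − 7.40 = 22.65 m.
Head difference: h(MW-9) − h(MW-14) = 18.82 − 22.65 = -3.83 m.
Hydraulic gradient: i = |Δh| / L = 3.83 / 2346.5 = 0.00163.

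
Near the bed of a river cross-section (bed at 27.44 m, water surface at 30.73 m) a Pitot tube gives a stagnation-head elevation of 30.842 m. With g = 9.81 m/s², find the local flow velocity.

Near the bed, under hydrostatic conditions, the piezometric head (z + ψ) equals the free-surface elevation, 30.73 m.
Velocity head = total − piezometric = 30.842 − 30.73 = 0.112 m.
v = √(2g·h_v) = √(2 × 9.81 × 0.112) = 1.48 m/s.

v ≈ 1.48 m/s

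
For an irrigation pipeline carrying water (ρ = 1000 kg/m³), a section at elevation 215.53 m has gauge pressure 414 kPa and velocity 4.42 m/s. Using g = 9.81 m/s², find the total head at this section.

Pressure head ψ = P/(ρg) = 414×1000 / (1000 × 9.81) = 42.20 m.
Velocity head = v²/(2g) = 4.42² / (2 × 9.81) = 0.996 m.
h = z + ψ + v²/(2g) = 215.53 + 42.20 + 0.996 = 258.73 m.

h ≈ 258.73 m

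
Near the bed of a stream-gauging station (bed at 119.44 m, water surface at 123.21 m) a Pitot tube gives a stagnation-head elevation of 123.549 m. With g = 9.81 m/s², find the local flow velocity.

Near the bed, under hydrostatic conditions, the piezometric head (z + ψ) equals the free-surface elevation, 123.21 m.
Velocity head = total − piezometric = 123.549 − 123.21 = 0.339 m.
v = √(2g·h_v) = √(2 × 9.81 × 0.339) = 2.58 m/s.

v ≈ 2.58 m/s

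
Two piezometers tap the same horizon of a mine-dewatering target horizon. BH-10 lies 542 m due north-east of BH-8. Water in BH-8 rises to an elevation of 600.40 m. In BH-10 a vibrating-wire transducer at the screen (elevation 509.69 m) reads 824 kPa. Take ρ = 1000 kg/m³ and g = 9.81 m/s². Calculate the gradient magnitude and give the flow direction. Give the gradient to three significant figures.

i ≈ 0.0124; groundwater flows toward the north-east

Total head at BH-8: h = 600.40 m (water level in the piezometer is the total head).
Pressure head at BH-10: ψ = P/(ρg) = 824×1000 / (1000 × 9.81) = 84.00 m.
Total head at BH-10: h = z + ψ = 509.69 + 84.00 = 593.69 m.
Head difference: h(BH-8) − h(BH-10) = 600.40 − 593.69 = 6.71 m.
Hydraulic gradient: i = |Δh| / L = 6.71 / 542 = 0.0124.
Flow is from higher to lower head: from BH-8 toward BH-10, i.e. toward the north-east.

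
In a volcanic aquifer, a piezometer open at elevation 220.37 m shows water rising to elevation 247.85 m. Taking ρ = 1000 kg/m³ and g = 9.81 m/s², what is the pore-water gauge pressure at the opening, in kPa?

Pressure head ψ = h − z = 247.85 − 220.37 = 27.48 m.
P = ρgψ = 1000 × 9.81 × 27.48 = 269579 Pa ≈ 270 kPa.

P ≈ 270 kPa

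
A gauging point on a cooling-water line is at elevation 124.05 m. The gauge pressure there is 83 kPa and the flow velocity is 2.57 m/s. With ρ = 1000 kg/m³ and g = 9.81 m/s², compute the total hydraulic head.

h ≈ 132.85 m

Pressure head ψ = P/(ρg) = 83×1000 / (1000 × 9.81) = 8.46 m.
Velocity head = v²/(2g) = 2.57² / (2 × 9.81) = 0.337 m.
h = z + ψ + v²/(2g) = 124.05 + 8.46 + 0.337 = 132.85 m.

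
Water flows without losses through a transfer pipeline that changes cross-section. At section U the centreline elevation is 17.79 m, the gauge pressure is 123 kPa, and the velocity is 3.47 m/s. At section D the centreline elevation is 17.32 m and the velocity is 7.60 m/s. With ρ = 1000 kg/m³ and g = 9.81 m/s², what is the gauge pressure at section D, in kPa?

P₂ ≈ 105 kPa

Pressure head at U: ψ₁ = P₁/(ρg) = 123×1000 / (1000 × 9.81) = 12.54 m.
Velocity heads: v₁²/2g = 3.47²/19.62 = 0.614 m; v₂²/2g = 7.60²/19.62 = 2.944 m.
Total head H = z₁ + ψ₁ + v₁²/2g = 17.79 + 12.54 + 0.614 = 30.94 m.
ψ₂ = H − z₂ − v₂²/2g = 30.94 − 17.32 − 2.944 = 10.68 m.
P₂ = ρgψ₂ = 1000 × 9.81 × 10.68 ≈ 105 kPa.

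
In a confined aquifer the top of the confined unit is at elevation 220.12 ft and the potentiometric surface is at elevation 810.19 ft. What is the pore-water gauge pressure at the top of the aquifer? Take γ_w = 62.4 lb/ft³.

Pressure head at the aquifer top: ψ = h − z = 810.19 − 220.12 = 590.07 ft.
P = γψ/144 = 62.4 × 590.07 / 144 = 256 psi.

P ≈ 256 psi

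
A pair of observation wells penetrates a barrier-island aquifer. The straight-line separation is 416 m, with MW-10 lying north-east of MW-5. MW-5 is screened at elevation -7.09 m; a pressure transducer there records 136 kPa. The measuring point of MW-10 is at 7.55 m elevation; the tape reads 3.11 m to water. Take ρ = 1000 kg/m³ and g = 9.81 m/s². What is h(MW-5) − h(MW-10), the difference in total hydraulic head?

Δh ≈ 2.33 m

Pressure head at MW-5: ψ = P/(ρg) = 136×1000 / (1000 × 9.81) = 13.86 m.
Total head at MW-5: h = z + ψ = -7.09 + 13.86 = 6.77 m.
Total head at MW-10: h = 7.55 − 3.11 = 4.44 m.
Head difference: h(MW-5) − h(MW-10) = 6.77 − 4.44 = 2.33 m.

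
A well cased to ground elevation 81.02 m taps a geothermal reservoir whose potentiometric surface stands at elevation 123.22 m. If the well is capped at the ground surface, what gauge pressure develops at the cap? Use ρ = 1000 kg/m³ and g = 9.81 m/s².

P ≈ 414 kPa

Head above the cap: Δh = 123.22 − 81.02 = 42.20 m.
P = ρgΔh = 1000 × 9.81 × 42.20 = 413982 Pa ≈ 414 kPa.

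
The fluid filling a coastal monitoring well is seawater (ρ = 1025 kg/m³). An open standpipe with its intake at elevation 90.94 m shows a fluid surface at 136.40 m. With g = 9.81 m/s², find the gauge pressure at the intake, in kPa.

P ≈ 457 kPa

Pressure head ψ = h − z = 136.40 − 90.94 = 45.46 m.
P = ρgψ = 1025 × 9.81 × 45.46 = 457112 Pa ≈ 457 kPa.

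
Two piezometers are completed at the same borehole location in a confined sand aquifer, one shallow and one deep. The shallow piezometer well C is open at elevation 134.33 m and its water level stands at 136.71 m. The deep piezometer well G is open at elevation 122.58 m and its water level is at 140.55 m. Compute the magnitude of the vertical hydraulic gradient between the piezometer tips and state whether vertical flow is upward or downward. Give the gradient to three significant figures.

Total head at well C: h = 136.71 m (water level in the standpipe).
Total head at well G: h = 140.55 m.
Δh = h(well C) − h(well G) = 136.71 − 140.55 = -3.84 m.
Vertical separation Δz = 134.33 − 122.58 = 11.75 m.
|i_v| = |Δh| / Δz = 3.84 / 11.75 = 0.327.
Head is higher in the deep piezometer, so vertical flow is upward (discharge condition).

|i_v| ≈ 0.327; vertical flow is upward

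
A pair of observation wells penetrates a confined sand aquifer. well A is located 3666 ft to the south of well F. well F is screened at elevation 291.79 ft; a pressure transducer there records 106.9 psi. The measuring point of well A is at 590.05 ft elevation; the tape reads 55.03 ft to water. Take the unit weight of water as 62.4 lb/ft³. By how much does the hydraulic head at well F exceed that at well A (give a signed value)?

Δh ≈ 3.46 ft

Pressure head at well F: ψ = 144·P/γ = 144 × 106.9 / 62.4 = 246.69 ft.
Total head at well F: h = z + ψ = 291.79 + 246.69 = 538.48 ft.
Total head at well A: h = 590.05 − 55.03 = 535.02 ft.
Head difference: h(well F) − h(well A) = 538.48 − 535.02 = 3.46 ft.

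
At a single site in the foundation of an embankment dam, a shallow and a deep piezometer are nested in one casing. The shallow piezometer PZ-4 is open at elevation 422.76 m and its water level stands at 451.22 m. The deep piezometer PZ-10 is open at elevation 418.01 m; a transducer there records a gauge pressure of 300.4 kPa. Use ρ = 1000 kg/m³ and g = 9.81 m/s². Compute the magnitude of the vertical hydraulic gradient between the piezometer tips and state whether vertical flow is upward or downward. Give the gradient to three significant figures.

|i_v| ≈ 0.545; vertical flow is downward

Total head at PZ-4: h = 451.22 m (water level in the standpipe).
Pressure head at PZ-10: ψ = P/(ρg) = 300.4×1000 / (1000 × 9.81) = 30.62 m.
Total head at PZ-10: h = z + ψ = 418.01 + 30.62 = 448.63 m.
Δh = h(PZ-4) − h(PZ-10) = 451.22 − 448.63 = 2.59 m.
Vertical separation Δz = 422.76 − 418.01 = 4.75 m.
|i_v| = |Δh| / Δz = 2.59 / 4.75 = 0.545.
Head is higher in the shallow piezometer, so vertical flow is downward (recharge condition).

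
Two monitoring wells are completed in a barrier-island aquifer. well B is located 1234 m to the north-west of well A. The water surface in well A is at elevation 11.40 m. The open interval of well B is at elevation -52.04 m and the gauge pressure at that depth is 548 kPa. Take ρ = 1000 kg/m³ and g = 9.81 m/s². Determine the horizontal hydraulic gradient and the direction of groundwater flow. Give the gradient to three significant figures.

Total head at well A: h = 11.40 m (water level in the piezometer is the total head).
Pressure head at well B: ψ = P/(ρg) = 548×1000 / (1000 × 9.81) = 55.86 m.
Total head at well B: h = z + ψ = -52.04 + 55.86 = 3.82 m.
Head difference: h(well A) − h(well B) = 11.40 − 3.82 = 7.58 m.
Hydraulic gradient: i = |Δh| / L = 7.58 / 1234 = 0.00614.
Flow is from higher to lower head: from well A toward well B, i.e. toward the north-west.

i ≈ 0.00614; groundwater flows toward the north-west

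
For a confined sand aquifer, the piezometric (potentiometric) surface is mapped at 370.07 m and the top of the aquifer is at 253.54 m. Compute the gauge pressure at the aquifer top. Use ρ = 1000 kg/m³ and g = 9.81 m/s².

Pressure head at the aquifer top: ψ = h − z = 370.07 − 253.54 = 116.53 m.
P = ρgψ = 1000 × 9.81 × 116.53 = 1143159 Pa ≈ 1140 kPa.

P ≈ 1140 kPa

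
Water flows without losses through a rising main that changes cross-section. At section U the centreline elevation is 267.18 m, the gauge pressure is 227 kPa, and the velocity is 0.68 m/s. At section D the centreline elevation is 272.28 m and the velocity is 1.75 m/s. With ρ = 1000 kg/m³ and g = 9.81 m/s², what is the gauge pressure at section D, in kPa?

P₂ ≈ 176 kPa

Pressure head at U: ψ₁ = P₁/(ρg) = 227×1000 / (1000 × 9.81) = 23.14 m.
Velocity heads: v₁²/2g = 0.68²/19.62 = 0.024 m; v₂²/2g = 1.75²/19.62 = 0.156 m.
Total head H = z₁ + ψ₁ + v₁²/2g = 267.18 + 23.14 + 0.024 = 290.34 m.
ψ₂ = H − z₂ − v₂²/2g = 290.34 − 272.28 − 0.156 = 17.90 m.
P₂ = ρgψ₂ = 1000 × 9.81 × 17.90 ≈ 176 kPa.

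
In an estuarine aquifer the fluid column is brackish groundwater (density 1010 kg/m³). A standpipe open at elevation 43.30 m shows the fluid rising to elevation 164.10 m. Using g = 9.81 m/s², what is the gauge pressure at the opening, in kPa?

P ≈ 1200 kPa

Pressure head ψ = h − z = 164.10 − 43.30 = 120.80 m.
P = ρgψ = 1010 × 9.81 × 120.80 = 1196898 Pa ≈ 1200 kPa.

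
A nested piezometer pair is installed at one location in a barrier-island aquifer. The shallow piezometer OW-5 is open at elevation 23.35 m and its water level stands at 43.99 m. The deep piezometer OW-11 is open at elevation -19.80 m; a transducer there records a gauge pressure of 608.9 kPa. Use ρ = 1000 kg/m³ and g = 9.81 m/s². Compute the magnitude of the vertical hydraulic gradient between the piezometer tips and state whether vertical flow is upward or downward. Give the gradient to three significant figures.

|i_v| ≈ 0.0399; vertical flow is downward

Total head at OW-5: h = 43.99 m (water level in the standpipe).
Pressure head at OW-11: ψ = P/(ρg) = 608.9×1000 / (1000 × 9.81) = 62.07 m.
Total head at OW-11: h = z + ψ = -19.80 + 62.07 = 42.27 m.
Δh = h(OW-5) − h(OW-11) = 43.99 − 42.27 = 1.72 m.
Vertical separation Δz = 23.35 − (-19.80) = 43.15 m.
|i_v| = |Δh| / Δz = 1.72 / 43.15 = 0.0399.
Head is higher in the shallow piezometer, so vertical flow is downward (recharge condition).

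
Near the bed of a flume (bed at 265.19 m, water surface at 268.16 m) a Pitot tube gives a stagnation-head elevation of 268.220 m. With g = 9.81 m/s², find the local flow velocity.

v ≈ 1.08 m/s

Near the bed, under hydrostatic conditions, the piezometric head (z + ψ) equals the free-surface elevation, 268.16 m.
Velocity head = total − piezometric = 268.220 − 268.16 = 0.060 m.
v = √(2g·h_v) = √(2 × 9.81 × 0.060) = 1.08 m/s.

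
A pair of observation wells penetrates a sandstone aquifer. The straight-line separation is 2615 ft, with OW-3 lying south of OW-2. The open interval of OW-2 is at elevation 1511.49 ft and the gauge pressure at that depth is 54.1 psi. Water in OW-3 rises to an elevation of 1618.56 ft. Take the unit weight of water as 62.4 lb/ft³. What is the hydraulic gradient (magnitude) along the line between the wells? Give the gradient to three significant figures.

i ≈ 0.00680

Pressure head at OW-2: ψ = 144·P/γ = 144 × 54.1 / 62.4 = 124.85 ft.
Total head at OW-2: h = z + ψ = 1511.49 + 124.85 = 1636.34 ft.
Total head at OW-3: h = 1618.56 ft (water level in the piezometer is the total head).
Head difference: h(OW-2) − h(OW-3) = 1636.34 − 1618.56 = 17.78 ft.
Hydraulic gradient: i = |Δh| / L = 17.78 / 2615 = 0.00680.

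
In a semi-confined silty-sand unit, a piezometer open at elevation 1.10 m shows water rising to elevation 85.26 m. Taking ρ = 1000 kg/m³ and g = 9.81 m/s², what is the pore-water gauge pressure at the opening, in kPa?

P ≈ 826 kPa

Pressure head ψ = h − z = 85.26 − 1.10 = 84.16 m.
P = ρgψ = 1000 × 9.81 × 84.16 = 825610 Pa ≈ 826 kPa.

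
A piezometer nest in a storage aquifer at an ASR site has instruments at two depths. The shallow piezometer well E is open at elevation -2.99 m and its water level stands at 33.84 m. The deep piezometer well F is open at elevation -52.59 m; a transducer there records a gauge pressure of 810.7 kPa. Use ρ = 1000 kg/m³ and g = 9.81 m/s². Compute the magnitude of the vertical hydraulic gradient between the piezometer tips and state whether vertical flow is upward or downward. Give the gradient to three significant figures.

Total head at well E: h = 33.84 m (water level in the standpipe).
Pressure head at well F: ψ = P/(ρg) = 810.7×1000 / (1000 × 9.81) = 82.64 m.
Total head at well F: h = z + ψ = -52.59 + 82.64 = 30.05 m.
Δh = h(well E) − h(well F) = 33.84 − 30.05 = 3.79 m.
Vertical separation Δz = -2.99 − (-52.59) = 49.60 m.
|i_v| = |Δh| / Δz = 3.79 / 49.60 = 0.0764.
Head is higher in the shallow piezometer, so vertical flow is downward (recharge condition).

|i_v| ≈ 0.0764; vertical flow is downward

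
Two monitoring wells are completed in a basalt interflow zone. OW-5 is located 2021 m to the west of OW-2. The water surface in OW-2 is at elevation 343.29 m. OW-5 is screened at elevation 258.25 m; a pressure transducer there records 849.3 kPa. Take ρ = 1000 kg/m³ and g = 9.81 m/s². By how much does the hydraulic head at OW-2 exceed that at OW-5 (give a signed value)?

Δh ≈ -1.53 m

Total head at OW-2: h = 343.29 m (water level in the piezometer is the total head).
Pressure head at OW-5: ψ = P/(ρg) = 849.3×1000 / (1000 × 9.81) = 86.57 m.
Total head at OW-5: h = z + ψ = 258.25 + 86.57 = 344.82 m.
Head difference: h(OW-2) − h(OW-5) = 343.29 − 344.82 = -1.53 m.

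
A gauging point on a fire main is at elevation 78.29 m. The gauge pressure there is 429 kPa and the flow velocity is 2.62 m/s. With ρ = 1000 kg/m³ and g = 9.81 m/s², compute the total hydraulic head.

Pressure head ψ = P/(ρg) = 429×1000 / (1000 × 9.81) = 43.73 m.
Velocity head = v²/(2g) = 2.62² / (2 × 9.81) = 0.350 m.
h = z + ψ + v²/(2g) = 78.29 + 43.73 + 0.350 = 122.37 m.

h ≈ 122.37 m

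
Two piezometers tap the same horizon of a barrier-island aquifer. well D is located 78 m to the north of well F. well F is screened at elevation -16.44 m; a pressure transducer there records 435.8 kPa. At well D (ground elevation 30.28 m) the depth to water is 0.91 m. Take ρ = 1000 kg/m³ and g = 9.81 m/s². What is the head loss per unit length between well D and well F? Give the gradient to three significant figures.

i ≈ 0.0178 m/m

Pressure head at well F: ψ = P/(ρg) = 435.8×1000 / (1000 × 9.81) = 44.42 m.
Total head at well F: h = z + ψ = -16.44 + 44.42 = 27.98 m.
Total head at well D: h = 30.28 − 0.91 = 29.37 m.
Head difference: h(well F) − h(well D) = 27.98 − 29.37 = -1.39 m.
Hydraulic gradient: i = |Δh| / L = 1.39 / 78 = 0.0178.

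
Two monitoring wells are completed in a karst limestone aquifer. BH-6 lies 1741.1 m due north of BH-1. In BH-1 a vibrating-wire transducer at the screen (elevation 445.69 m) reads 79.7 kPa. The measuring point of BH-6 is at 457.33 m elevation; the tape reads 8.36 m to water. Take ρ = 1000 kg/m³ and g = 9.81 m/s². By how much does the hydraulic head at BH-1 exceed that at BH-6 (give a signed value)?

Δh ≈ 4.84 m

Pressure head at BH-1: ψ = P/(ρg) = 79.7×1000 / (1000 × 9.81) = 8.12 m.
Total head at BH-1: h = z + ψ = 445.69 + 8.12 = 453.81 m.
Total head at BH-6: h = 457.33 − 8.36 = 448.97 m.
Head difference: h(BH-1) − h(BH-6) = 453.81 − 448.97 = 4.84 m.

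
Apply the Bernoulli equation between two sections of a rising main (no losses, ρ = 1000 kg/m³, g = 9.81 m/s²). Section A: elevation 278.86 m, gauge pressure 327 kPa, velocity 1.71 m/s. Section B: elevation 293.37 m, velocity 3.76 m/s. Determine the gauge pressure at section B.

Pressure head at A: ψ₁ = P₁/(ρg) = 327×1000 / (1000 × 9.81) = 33.33 m.
Velocity heads: v₁²/2g = 1.71²/19.62 = 0.149 m; v₂²/2g = 3.76²/19.62 = 0.721 m.
Total head H = z₁ + ψ₁ + v₁²/2g = 278.86 + 33.33 + 0.149 = 312.34 m.
ψ₂ = H − z₂ − v₂²/2g = 312.34 − 293.37 − 0.721 = 18.25 m.
P₂ = ρgψ₂ = 1000 × 9.81 × 18.25 ≈ 179 kPa.

P₂ ≈ 179 kPa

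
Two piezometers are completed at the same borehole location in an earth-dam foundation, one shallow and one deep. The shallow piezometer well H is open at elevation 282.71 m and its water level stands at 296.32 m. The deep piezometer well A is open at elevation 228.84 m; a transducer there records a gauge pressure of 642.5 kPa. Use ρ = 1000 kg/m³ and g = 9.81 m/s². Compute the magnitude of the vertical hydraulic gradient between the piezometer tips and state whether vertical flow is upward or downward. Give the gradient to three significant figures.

Total head at well H: h = 296.32 m (water level in the standpipe).
Pressure head at well A: ψ = P/(ρg) = 642.5×1000 / (1000 × 9.81) = 65.49 m.
Total head at well A: h = z + ψ = 228.84 + 65.49 = 294.33 m.
Δh = h(well H) − h(well A) = 296.32 − 294.33 = 1.99 m.
Vertical separation Δz = 282.71 − 228.84 = 53.87 m.
|i_v| = |Δh| / Δz = 1.99 / 53.87 = 0.0369.
Head is higher in the shallow piezometer, so vertical flow is downward (recharge condition).

|i_v| ≈ 0.0369; vertical flow is downward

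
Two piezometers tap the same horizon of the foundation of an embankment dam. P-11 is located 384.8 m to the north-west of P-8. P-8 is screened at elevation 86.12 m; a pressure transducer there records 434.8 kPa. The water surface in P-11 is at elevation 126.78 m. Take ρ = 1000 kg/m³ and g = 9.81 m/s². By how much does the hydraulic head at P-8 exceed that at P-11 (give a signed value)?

Pressure head at P-8: ψ = P/(ρg) = 434.8×1000 / (1000 × 9.81) = 44.32 m.
Total head at P-8: h = z + ψ = 86.12 + 44.32 = 130.44 m.
Total head at P-11: h = 126.78 m (water level in the piezometer is the total head).
Head difference: h(P-8) − h(P-11) = 130.44 − 126.78 = 3.66 m.

Δh ≈ 3.66 m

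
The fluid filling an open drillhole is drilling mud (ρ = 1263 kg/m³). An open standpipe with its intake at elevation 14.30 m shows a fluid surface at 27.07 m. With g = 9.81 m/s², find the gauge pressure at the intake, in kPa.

Pressure head ψ = h − z = 27.07 − 14.30 = 12.77 m.
P = ρgψ = 1263 × 9.81 × 12.77 = 158221 Pa ≈ 158 kPa.

P ≈ 158 kPa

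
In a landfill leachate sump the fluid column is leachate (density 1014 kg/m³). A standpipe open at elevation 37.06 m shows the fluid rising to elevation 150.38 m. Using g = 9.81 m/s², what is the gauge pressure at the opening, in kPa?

Pressure head ψ = h − z = 150.38 − 37.06 = 113.32 m.
P = ρgψ = 1014 × 9.81 × 113.32 = 1127233 Pa ≈ 1130 kPa.

P ≈ 1130 kPa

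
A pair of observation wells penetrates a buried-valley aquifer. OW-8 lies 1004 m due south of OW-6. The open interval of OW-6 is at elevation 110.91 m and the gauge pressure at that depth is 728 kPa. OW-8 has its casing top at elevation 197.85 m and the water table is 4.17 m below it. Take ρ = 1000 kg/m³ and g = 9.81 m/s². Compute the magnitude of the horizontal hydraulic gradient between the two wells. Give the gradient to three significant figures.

i ≈ 0.00853

Pressure head at OW-6: ψ = P/(ρg) = 728×1000 / (1000 × 9.81) = 74.21 m.
Total head at OW-6: h = z + ψ = 110.91 + 74.21 = 185.12 m.
Total head at OW-8: h = 197.85 − 4.17 = 193.68 m.
Head difference: h(OW-6) − h(OW-8) = 185.12 − 193.68 = -8.56 m.
Hydraulic gradient: i = |Δh| / L = 8.56 / 1004 = 0.00853.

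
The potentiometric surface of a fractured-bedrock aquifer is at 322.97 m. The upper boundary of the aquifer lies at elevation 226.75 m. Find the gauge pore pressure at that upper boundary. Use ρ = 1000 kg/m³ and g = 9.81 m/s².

P ≈ 944 kPa

Pressure head at the aquifer top: ψ = h − z = 322.97 − 226.75 = 96.22 m.
P = ρgψ = 1000 × 9.81 × 96.22 = 943918 Pa ≈ 944 kPa.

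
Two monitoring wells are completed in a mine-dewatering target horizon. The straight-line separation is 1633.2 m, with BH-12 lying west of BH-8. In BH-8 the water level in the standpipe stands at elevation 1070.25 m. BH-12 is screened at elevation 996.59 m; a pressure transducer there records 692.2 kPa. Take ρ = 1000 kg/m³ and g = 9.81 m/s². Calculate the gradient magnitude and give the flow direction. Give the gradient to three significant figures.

Total head at BH-8: h = 1070.25 m (water level in the piezometer is the total head).
Pressure head at BH-12: ψ = P/(ρg) = 692.2×1000 / (1000 × 9.81) = 70.56 m.
Total head at BH-12: h = z + ψ = 996.59 + 70.56 = 1067.15 m.
Head difference: h(BH-8) − h(BH-12) = 1070.25 − 1067.15 = 3.10 m.
Hydraulic gradient: i = |Δh| / L = 3.10 / 1633.2 = 0.00190.
Flow is from higher to lower head: from BH-8 toward BH-12, i.e. toward the west.

i ≈ 0.00190; groundwater flows toward the west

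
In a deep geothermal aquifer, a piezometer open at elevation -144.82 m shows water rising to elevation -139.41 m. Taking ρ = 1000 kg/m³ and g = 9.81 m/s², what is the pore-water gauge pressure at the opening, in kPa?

Pressure head ψ = h − z = -139.41 − (-144.82) = 5.41 m.
P = ρgψ = 1000 × 9.81 × 5.41 = 53072 Pa ≈ 53.1 kPa.

P ≈ 53.1 kPa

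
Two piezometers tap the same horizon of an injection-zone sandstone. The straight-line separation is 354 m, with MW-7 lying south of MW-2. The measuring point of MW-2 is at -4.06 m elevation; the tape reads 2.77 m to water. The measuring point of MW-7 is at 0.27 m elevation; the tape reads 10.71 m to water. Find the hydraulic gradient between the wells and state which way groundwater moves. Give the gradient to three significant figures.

i ≈ 0.0102; groundwater flows toward the south

Total head at MW-2: h = -4.06 − 2.77 = -6.83 m.
Total head at MW-7: h = 0.27 − 10.71 = -10.44 m.
Head difference: h(MW-2) − h(MW-7) = -6.83 − (-10.44) = 3.61 m.
Hydraulic gradient: i = |Δh| / L = 3.61 / 354 = 0.0102.
Flow is from higher to lower head: from MW-2 toward MW-7, i.e. toward the south.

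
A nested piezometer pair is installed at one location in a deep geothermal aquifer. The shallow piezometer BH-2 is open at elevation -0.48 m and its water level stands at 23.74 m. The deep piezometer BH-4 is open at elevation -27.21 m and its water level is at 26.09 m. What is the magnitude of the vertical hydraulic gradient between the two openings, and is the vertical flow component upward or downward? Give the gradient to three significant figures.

Total head at BH-2: h = 23.74 m (water level in the standpipe).
Total head at BH-4: h = 26.09 m.
Δh = h(BH-2) − h(BH-4) = 23.74 − 26.09 = -2.35 m.
Vertical separation Δz = -0.48 − (-27.21) = 26.73 m.
|i_v| = |Δh| / Δz = 2.35 / 26.73 = 0.0879.
Head is higher in the deep piezometer, so vertical flow is upward (discharge condition).

|i_v| ≈ 0.0879; vertical flow is upward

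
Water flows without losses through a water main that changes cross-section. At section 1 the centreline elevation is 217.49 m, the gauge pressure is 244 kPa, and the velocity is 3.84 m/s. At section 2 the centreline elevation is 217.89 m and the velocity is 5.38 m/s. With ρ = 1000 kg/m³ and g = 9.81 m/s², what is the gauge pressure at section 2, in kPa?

Pressure head at 1: ψ₁ = P₁/(ρg) = 244×1000 / (1000 × 9.81) = 24.87 m.
Velocity heads: v₁²/2g = 3.84²/19.62 = 0.752 m; v₂²/2g = 5.38²/19.62 = 1.475 m.
Total head H = z₁ + ψ₁ + v₁²/2g = 217.49 + 24.87 + 0.752 = 243.11 m.
ψ₂ = H − z₂ − v₂²/2g = 243.11 − 217.89 − 1.475 = 23.75 m.
P₂ = ρgψ₂ = 1000 × 9.81 × 23.75 ≈ 233 kPa.

P₂ ≈ 233 kPa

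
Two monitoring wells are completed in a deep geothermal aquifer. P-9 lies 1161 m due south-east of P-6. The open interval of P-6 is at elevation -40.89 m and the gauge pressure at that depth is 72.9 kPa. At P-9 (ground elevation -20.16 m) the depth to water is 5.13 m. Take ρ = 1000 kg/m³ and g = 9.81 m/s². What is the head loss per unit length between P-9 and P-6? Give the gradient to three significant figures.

Pressure head at P-6: ψ = P/(ρg) = 72.9×1000 / (1000 × 9.81) = 7.43 m.
Total head at P-6: h = z + ψ = -40.89 + 7.43 = -33.46 m.
Total head at P-9: h = -20.16 − 5.13 = -25.29 m.
Head difference: h(P-6) − h(P-9) = -33.46 − (-25.29) = -8.17 m.
Hydraulic gradient: i = |Δh| / L = 8.17 / 1161 = 0.00704.

i ≈ 0.00704 m/m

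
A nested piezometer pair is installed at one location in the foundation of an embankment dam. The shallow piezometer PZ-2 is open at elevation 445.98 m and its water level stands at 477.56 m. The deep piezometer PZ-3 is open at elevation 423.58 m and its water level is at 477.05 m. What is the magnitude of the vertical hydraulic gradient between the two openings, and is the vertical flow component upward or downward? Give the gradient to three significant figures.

|i_v| ≈ 0.0228; vertical flow is downward

Total head at PZ-2: h = 477.56 m (water level in the standpipe).
Total head at PZ-3: h = 477.05 m.
Δh = h(PZ-2) − h(PZ-3) = 477.56 − 477.05 = 0.51 m.
Vertical separation Δz = 445.98 − 423.58 = 22.40 m.
|i_v| = |Δh| / Δz = 0.51 / 22.40 = 0.0228.
Head is higher in the shallow piezometer, so vertical flow is downward (recharge condition).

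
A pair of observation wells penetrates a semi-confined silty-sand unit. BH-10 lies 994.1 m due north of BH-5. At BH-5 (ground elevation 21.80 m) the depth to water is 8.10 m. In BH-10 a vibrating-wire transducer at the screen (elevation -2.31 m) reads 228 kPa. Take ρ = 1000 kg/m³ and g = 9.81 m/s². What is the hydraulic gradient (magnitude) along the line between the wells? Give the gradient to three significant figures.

Total head at BH-5: h = 21.80 − 8.10 = 13.70 m.
Pressure head at BH-10: ψ = P/(ρg) = 228×1000 / (1000 × 9.81) = 23.24 m.
Total head at BH-10: h = z + ψ = -2.31 + 23.24 = 20.93 m.
Head difference: h(BH-5) − h(BH-10) = 13.70 − 20.93 = -7.23 m.
Hydraulic gradient: i = |Δh| / L = 7.23 / 994.1 = 0.00727.

i ≈ 0.00727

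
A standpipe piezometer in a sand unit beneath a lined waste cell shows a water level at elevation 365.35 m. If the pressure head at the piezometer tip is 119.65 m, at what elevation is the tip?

z ≈ 245.70 m

z = h − ψ = 365.35 − 119.65 = 245.70 m.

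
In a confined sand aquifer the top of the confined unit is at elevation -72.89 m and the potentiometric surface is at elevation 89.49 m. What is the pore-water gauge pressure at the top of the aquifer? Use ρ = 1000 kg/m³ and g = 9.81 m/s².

P ≈ 1590 kPa

Pressure head at the aquifer top: ψ = h − z = 89.49 − (-72.89) = 162.38 m.
P = ρgψ = 1000 × 9.81 × 162.38 = 1592948 Pa ≈ 1590 kPa.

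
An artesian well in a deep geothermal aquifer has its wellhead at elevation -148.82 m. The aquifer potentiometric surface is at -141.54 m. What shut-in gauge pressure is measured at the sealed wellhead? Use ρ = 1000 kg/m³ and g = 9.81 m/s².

P ≈ 71.4 kPa

Head above the cap: Δh = -141.54 − (-148.82) = 7.28 m.
P = ρgΔh = 1000 × 9.81 × 7.28 = 71417 Pa ≈ 71.4 kPa.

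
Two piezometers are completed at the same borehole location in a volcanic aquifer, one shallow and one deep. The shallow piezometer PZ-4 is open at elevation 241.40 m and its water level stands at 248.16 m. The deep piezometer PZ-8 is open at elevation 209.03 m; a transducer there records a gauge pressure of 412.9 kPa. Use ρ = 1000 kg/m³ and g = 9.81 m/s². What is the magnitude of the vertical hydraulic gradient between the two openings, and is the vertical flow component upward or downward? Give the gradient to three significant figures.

Total head at PZ-4: h = 248.16 m (water level in the standpipe).
Pressure head at PZ-8: ψ = P/(ρg) = 412.9×1000 / (1000 × 9.81) = 42.09 m.
Total head at PZ-8: h = z + ψ = 209.03 + 42.09 = 251.12 m.
Δh = h(PZ-4) − h(PZ-8) = 248.16 − 251.12 = -2.96 m.
Vertical separation Δz = 241.40 − 209.03 = 32.37 m.
|i_v| = |Δh| / Δz = 2.96 / 32.37 = 0.0914.
Head is higher in the deep piezometer, so vertical flow is upward (discharge condition).

|i_v| ≈ 0.0914; vertical flow is upward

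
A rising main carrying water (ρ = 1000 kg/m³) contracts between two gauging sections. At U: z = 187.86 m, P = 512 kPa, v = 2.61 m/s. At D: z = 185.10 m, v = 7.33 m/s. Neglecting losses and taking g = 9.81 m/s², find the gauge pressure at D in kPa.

P₂ ≈ 516 kPa

Pressure head at U: ψ₁ = P₁/(ρg) = 512×1000 / (1000 × 9.81) = 52.19 m.
Velocity heads: v₁²/2g = 2.61²/19.62 = 0.347 m; v₂²/2g = 7.33²/19.62 = 2.738 m.
Total head H = z₁ + ψ₁ + v₁²/2g = 187.86 + 52.19 + 0.347 = 240.40 m.
ψ₂ = H − z₂ − v₂²/2g = 240.40 − 185.10 − 2.738 = 52.56 m.
P₂ = ρgψ₂ = 1000 × 9.81 × 52.56 ≈ 516 kPa.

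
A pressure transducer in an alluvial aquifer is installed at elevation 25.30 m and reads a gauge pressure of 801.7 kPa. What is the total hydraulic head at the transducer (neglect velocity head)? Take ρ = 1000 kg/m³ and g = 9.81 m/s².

h ≈ 107.02 m

ψ = P/(ρg) = 801.7×1000 / (1000 × 9.81) = 81.72 m.
h = z + ψ = 25.30 + 81.72 = 107.02 m.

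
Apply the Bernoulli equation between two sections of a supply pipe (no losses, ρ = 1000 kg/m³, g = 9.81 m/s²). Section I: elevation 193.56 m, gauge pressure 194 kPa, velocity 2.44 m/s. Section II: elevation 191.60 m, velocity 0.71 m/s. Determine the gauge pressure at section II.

Pressure head at I: ψ₁ = P₁/(ρg) = 194×1000 / (1000 × 9.81) = 19.78 m.
Velocity heads: v₁²/2g = 2.44²/19.62 = 0.303 m; v₂²/2g = 0.71²/19.62 = 0.026 m.
Total head H = z₁ + ψ₁ + v₁²/2g = 193.56 + 19.78 + 0.303 = 213.64 m.
ψ₂ = H − z₂ − v₂²/2g = 213.64 − 191.60 − 0.026 = 22.01 m.
P₂ = ρgψ₂ = 1000 × 9.81 × 22.01 ≈ 216 kPa.

P₂ ≈ 216 kPa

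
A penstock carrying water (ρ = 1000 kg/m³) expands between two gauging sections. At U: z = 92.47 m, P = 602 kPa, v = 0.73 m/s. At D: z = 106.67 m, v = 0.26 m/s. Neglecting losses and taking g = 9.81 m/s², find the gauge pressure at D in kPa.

Pressure head at U: ψ₁ = P₁/(ρg) = 602×1000 / (1000 × 9.81) = 61.37 m.
Velocity heads: v₁²/2g = 0.73²/19.62 = 0.027 m; v₂²/2g = 0.26²/19.62 = 0.003 m.
Total head H = z₁ + ψ₁ + v₁²/2g = 92.47 + 61.37 + 0.027 = 153.87 m.
ψ₂ = H − z₂ − v₂²/2g = 153.87 − 106.67 − 0.003 = 47.20 m.
P₂ = ρgψ₂ = 1000 × 9.81 × 47.20 ≈ 463 kPa.

P₂ ≈ 463 kPa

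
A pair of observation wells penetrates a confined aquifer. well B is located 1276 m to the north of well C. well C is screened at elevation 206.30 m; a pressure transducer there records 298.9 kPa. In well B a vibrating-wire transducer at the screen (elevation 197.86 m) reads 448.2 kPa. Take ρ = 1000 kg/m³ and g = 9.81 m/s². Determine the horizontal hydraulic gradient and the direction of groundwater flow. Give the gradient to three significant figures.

Pressure head at well C: ψ = P/(ρg) = 298.9×1000 / (1000 × 9.81) = 30.47 m.
Total head at well C: h = z + ψ = 206.30 + 30.47 = 236.77 m.
Pressure head at well B: ψ = P/(ρg) = 448.2×1000 / (1000 × 9.81) = 45.69 m.
Total head at well B: h = z + ψ = 197.86 + 45.69 = 243.55 m.
Head difference: h(well C) − h(well B) = 236.77 − 243.55 = -6.78 m.
Hydraulic gradient: i = |Δh| / L = 6.78 / 1276 = 0.00531.
Flow is from higher to lower head: from well B toward well C, i.e. toward the south.

i ≈ 0.00531; groundwater flows toward the south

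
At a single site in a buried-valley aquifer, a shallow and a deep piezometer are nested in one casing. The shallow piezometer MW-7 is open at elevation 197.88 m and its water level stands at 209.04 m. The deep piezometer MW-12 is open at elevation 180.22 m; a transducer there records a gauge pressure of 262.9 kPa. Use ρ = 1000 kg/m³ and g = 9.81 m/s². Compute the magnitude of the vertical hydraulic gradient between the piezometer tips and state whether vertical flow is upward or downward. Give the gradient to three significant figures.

|i_v| ≈ 0.114; vertical flow is downward

Total head at MW-7: h = 209.04 m (water level in the standpipe).
Pressure head at MW-12: ψ = P/(ρg) = 262.9×1000 / (1000 × 9.81) = 26.80 m.
Total head at MW-12: h = z + ψ = 180.22 + 26.80 = 207.02 m.
Δh = h(MW-7) − h(MW-12) = 209.04 − 207.02 = 2.02 m.
Vertical separation Δz = 197.88 − 180.22 = 17.66 m.
|i_v| = |Δh| / Δz = 2.02 / 17.66 = 0.114.
Head is higher in the shallow piezometer, so vertical flow is downward (recharge condition).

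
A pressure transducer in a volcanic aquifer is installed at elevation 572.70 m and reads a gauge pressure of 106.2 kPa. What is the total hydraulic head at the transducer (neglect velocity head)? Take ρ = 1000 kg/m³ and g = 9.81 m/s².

ψ = P/(ρg) = 106.2×1000 / (1000 × 9.81) = 10.83 m.
h = z + ψ = 572.70 + 10.83 = 583.53 m.

h ≈ 583.53 m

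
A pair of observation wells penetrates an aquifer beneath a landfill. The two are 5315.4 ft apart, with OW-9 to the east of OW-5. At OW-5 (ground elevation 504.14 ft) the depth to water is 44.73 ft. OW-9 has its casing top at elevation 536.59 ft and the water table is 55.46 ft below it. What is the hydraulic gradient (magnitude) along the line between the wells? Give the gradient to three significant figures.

Total head at OW-5: h = 504.14 − 44.73 = 459.41 ft.
Total head at OW-9: h = 536.59 − 55.46 = 481.13 ft.
Head difference: h(OW-5) − h(OW-9) = 459.41 − 481.13 = -21.72 ft.
Hydraulic gradient: i = |Δh| / L = 21.72 / 5315.4 = 0.00409.

i ≈ 0.00409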